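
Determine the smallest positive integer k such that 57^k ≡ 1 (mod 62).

ord(57) | φ(62) = φ(2)·φ(31) = 1·30 = 30 = 2 · 3 · 5.
Divisors of 30: 1, 2, 3, 5, 6, 10, 15, 30.
Evaluate successive powers at the divisors of 30:
57^1 ≡ 57 (mod 62)
57^2 ≡ 25 (mod 62)
57^3 ≡ 61 (mod 62)
57^5 ≡ 37 (mod 62)
57^6 ≡ 1 (mod 62) ✓
Therefore the multiplicative order of 57 modulo 62 is 6.

6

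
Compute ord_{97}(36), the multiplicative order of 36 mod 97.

ord(36) | φ(97) = 97 − 1 = 96 = 2^5 · 3.
Divisors of 96: 1, 2, 3, 4, 6, 8, 12, 16, 24, 32, 48, 96.
Evaluate successive powers at the divisors of 96:
36^1 ≡ 36 (mod 97)
36^2 ≡ 35 (mod 97)
36^3 ≡ 96 (mod 97)
36^4 ≡ 61 (mod 97)
36^6 ≡ 1 (mod 97) ✓
The smallest such exponent is 6, so the order of 36 is 6.

6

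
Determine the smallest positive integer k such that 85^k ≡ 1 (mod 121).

By Lagrange's theorem, ord_121(85) divides φ(121) = φ(11^2) = 11·(11−1) = 110 = 2 · 5 · 11.
Divisors of 110: 1, 2, 5, 10, 11, 22, 55, 110.
Evaluate successive powers at the divisors of 110:
85^1 ≡ 85 (mod 121)
85^2 ≡ 86 (mod 121)
85^5 ≡ 65 (mod 121)
85^10 ≡ 111 (mod 121)
85^11 ≡ 118 (mod 121)
85^22 ≡ 9 (mod 121)
85^55 ≡ 120 (mod 121)
85^110 ≡ 1 (mod 121) ✓
Hence ord(85) = 110.

110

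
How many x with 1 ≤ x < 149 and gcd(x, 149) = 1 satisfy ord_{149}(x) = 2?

φ(149) = 149 − 1 = 148 = 2^2 · 37.
(Z/149Z)^× is cyclic (|G| = 148); a cyclic group of order m has exactly φ(d) elements of each order d | m, and none otherwise.
2 | 148, and φ(2) = 2 − 1 = 1.

1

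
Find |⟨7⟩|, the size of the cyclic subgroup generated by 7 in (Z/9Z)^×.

3

Since 7 ∈ (Z/9Z)^×, its order divides φ(9) = φ(3^2) = 3·(3−1) = 6 = 2 · 3.
Divisors of 6: 1, 2, 3, 6.
Evaluate successive powers at the divisors of 6:
7^1 ≡ 7 (mod 9)
7^2 ≡ 4 (mod 9)
7^3 ≡ 1 (mod 9) ✓
Therefore the multiplicative order of 7 modulo 9 is 3.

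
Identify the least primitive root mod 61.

2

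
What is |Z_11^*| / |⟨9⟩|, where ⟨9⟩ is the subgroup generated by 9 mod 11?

2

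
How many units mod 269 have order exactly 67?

φ(269) = 269 − 1 = 268 = 2^2 · 67.
(Z/269Z)^× is cyclic (|G| = 268); a cyclic group of order m has exactly φ(d) elements of each order d | m, and none otherwise.
67 | 268, and φ(67) = 67 − 1 = 66.

66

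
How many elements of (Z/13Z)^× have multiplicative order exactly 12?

4

φ(13) = 13 − 1 = 12 = 2^2 · 3.
Since (Z/13Z)^× is cyclic of order 12, the number of elements of order d is φ(d) when d | 12 and 0 otherwise.
12 = 2^2 · 3 divides 12, and φ(12) = 4.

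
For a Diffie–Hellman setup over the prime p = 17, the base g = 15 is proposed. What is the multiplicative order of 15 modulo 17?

8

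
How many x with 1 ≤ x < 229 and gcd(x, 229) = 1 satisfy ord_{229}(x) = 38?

18

φ(229) = 229 − 1 = 228 = 2^2 · 3 · 19.
In a cyclic group of order 228, there are φ(d) elements of order d for each divisor d of 228, and zero for non-divisors.
38 = 2 · 19 divides 228, and φ(38) = 18.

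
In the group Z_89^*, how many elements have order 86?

φ(89) = 89 − 1 = 88 = 2^3 · 11.
(Z/89Z)^× is cyclic (|G| = 88); a cyclic group of order m has exactly φ(d) elements of each order d | m, and none otherwise.
86 does not divide 88, so no element of (Z/89Z)^× has order 86.

0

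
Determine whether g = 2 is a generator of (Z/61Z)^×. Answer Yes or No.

Yes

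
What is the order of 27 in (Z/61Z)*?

10

The order of 27 must divide φ(61) = 61 − 1 = 60 = 2^2 · 3 · 5.
Divisors of 60: 1, 2, 3, 4, 5, 6, 10, 12, 15, 20, 30, 60.
Check 27^d mod 61 for each divisor in increasing order:
27^1 ≡ 27 (mod 61)
27^2 ≡ 58 (mod 61)
27^3 ≡ 41 (mod 61)
27^4 ≡ 9 (mod 61)
27^5 ≡ 60 (mod 61)
27^6 ≡ 34 (mod 61)
27^10 ≡ 1 (mod 61) ✓
Hence ord(27) = 10.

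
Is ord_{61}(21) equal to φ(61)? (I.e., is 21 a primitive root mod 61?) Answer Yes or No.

φ(61) = 61 − 1 = 60 = 2^2 · 3 · 5.
Test 21^(60/q) mod 61 for each prime factor q of 60:
21^30 ≡ 60 (mod 61)  [q = 2: ≢ 1 ✓]
21^20 ≡ 47 (mod 61)  [q = 3: ≢ 1 ✓]
21^12 ≡ 1 (mod 61)  [q = 5: ≡ 1 ✗]
21^12 ≡ 1 shows ord(21) | 12, strictly less than φ(61); not a primitive root.

No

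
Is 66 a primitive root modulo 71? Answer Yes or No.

No

φ(71) = 71 − 1 = 70 = 2 · 5 · 7.
An element g generates (Z/71Z)^× iff g^(70/q) ≢ 1 (mod 71) for each prime q ∈ {2, 5, 7}.
66^35 ≡ 70 (mod 71)  [q = 2: ≢ 1 ✓]
66^14 ≡ 57 (mod 71)  [q = 5: ≢ 1 ✓]
66^10 ≡ 1 (mod 71)  [q = 7: ≡ 1 ✗]
66^10 ≡ 1 shows ord(66) | 10, strictly less than φ(71); not a primitive root.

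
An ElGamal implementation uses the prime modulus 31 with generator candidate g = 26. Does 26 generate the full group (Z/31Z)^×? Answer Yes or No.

φ(31) = 31 − 1 = 30 = 2 · 3 · 5.
An element g generates (Z/31Z)^× iff g^(30/q) ≢ 1 (mod 31) for each prime q ∈ {2, 3, 5}.
26^15 ≡ 30 (mod 31)  [q = 2: ≢ 1 ✓]
26^10 ≡ 5 (mod 31)  [q = 3: ≢ 1 ✓]
26^6 ≡ 1 (mod 31)  [q = 5: ≡ 1 ✗]
The check at q = 5 fails, so 26 generates a proper subgroup.

No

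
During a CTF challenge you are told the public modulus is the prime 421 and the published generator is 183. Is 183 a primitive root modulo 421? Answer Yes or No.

φ(421) = 421 − 1 = 420 = 2^2 · 3 · 5 · 7.
It suffices to check that the order of 183 is not a proper divisor of 420: compute 183^(420/q) for q ∈ {2, 3, 5, 7}.
183^210 ≡ 420 (mod 421)  [q = 2: ≢ 1 ✓]
183^140 ≡ 20 (mod 421)  [q = 3: ≢ 1 ✓]
183^84 ≡ 354 (mod 421)  [q = 5: ≢ 1 ✓]
183^60 ≡ 75 (mod 421)  [q = 7: ≢ 1 ✓]
None equal 1, so ord_421(183) = 420: 183 is a primitive root.

Yes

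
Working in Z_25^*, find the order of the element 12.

20

The order of 12 must divide φ(25) = φ(5^2) = 5·(5−1) = 20 = 2^2 · 5.
Divisors of 20: 1, 2, 4, 5, 10, 20.
Compute 12^d (mod 25) for the divisors d until we hit 1:
12^1 ≡ 12
12^2 ≡ 19
12^4 ≡ 11
12^5 ≡ 7
12^10 ≡ 24
12^20 ≡ 1
So ord_25(12) = 20.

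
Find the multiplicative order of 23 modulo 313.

104

By Lagrange's theorem, ord_313(23) divides φ(313) = 313 − 1 = 312 = 2^3 · 3 · 13.
Divisors of 312: 1, 2, 3, 4, 6, 8, 12, 13, 24, 26, 39, 52, 78, 104, 156, 312.
Test each divisor d:
23^1 ≡ 23 (mod 313)
23^2 ≡ 216 (mod 313)
23^3 ≡ 273 (mod 313)
23^4 ≡ 19 (mod 313)
23^6 ≡ 35 (mod 313)
23^8 ≡ 48 (mod 313)
23^12 ≡ 286 (mod 313)
23^13 ≡ 5 (mod 313)
23^24 ≡ 103 (mod 313)
23^26 ≡ 25 (mod 313)
23^39 ≡ 125 (mod 313)
23^52 ≡ 312 (mod 313)
23^78 ≡ 288 (mod 313)
23^104 ≡ 1 (mod 313) ✓
Hence ord(23) = 104.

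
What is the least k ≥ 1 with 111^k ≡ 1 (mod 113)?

ord(111) | φ(113) = 113 − 1 = 112 = 2^4 · 7.
Divisors of 112: 1, 2, 4, 7, 8, 14, 16, 28, 56, 112.
Evaluate successive powers at the divisors of 112:
111^1 ≡ 111
111^2 ≡ 4
111^4 ≡ 16
111^7 ≡ 98
111^8 ≡ 30
111^14 ≡ 112
111^16 ≡ 109
111^28 ≡ 1
So ord_113(111) = 28.

28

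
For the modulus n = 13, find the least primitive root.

φ(13) = 13 − 1 = 12 = 2^2 · 3.
g is a primitive root iff g^(12/q) ≢ 1 (mod 13) for each prime q ∈ {2, 3}.
g = 2: 2^6 ≡ 12; 2^4 ≡ 3 — none is 1, so 2 is a primitive root.
The smallest primitive root modulo 13 is 2.

2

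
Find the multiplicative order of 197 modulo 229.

By Lagrange's theorem, ord_229(197) divides φ(229) = 229 − 1 = 228 = 2^2 · 3 · 19.
Divisors of 228: 1, 2, 3, 4, 6, 12, 19, 38, 57, 76, 114, 228.
Check 197^d mod 229 for each divisor in increasing order:
197^1 ≡ 197 (mod 229)
197^2 ≡ 108 (mod 229)
197^3 ≡ 208 (mod 229)
197^4 ≡ 214 (mod 229)
197^6 ≡ 212 (mod 229)
197^12 ≡ 60 (mod 229)
197^19 ≡ 122 (mod 229)
197^38 ≡ 228 (mod 229)
197^57 ≡ 107 (mod 229)
197^76 ≡ 1 (mod 229) ✓
Hence ord(197) = 76.

76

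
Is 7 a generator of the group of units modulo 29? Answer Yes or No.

No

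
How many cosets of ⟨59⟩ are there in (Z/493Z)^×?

ord(59) | φ(493) = φ(17·29) = (17−1)·(29−1) = 16·28 = 448 = 2^6 · 7.
Divisors of 448: 1, 2, 4, 7, 8, 14, 16, 28, 32, 56, 64, 112, 224, 448.
Compute 59^d (mod 493) for the divisors d until we hit 1:
59^1 ≡ 59 (mod 493)
59^2 ≡ 30 (mod 493)
59^4 ≡ 407 (mod 493)
59^7 ≡ 117 (mod 493)
59^8 ≡ 1 (mod 493) ✓
The order of 59 is 8, so the subgroup it generates has 8 elements.
Index = |(Z/493Z)^×| / |⟨59⟩| = 448 / 8 = 56.

56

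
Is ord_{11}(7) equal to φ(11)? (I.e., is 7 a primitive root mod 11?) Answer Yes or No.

φ(11) = 11 − 1 = 10 = 2 · 5.
7 is a primitive root mod 11 iff 7^(φ(11)/q) ≢ 1 for every prime q | φ(11), i.e. q ∈ {2, 5}.
7^5 ≡ 10 (mod 11)  [q = 2: ≢ 1 ✓]
7^2 ≡ 5 (mod 11)  [q = 5: ≢ 1 ✓]
Every test exponent gives a nontrivial residue, hence 7 generates the full group.

Yes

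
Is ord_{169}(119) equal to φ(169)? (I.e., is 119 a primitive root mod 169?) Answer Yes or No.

φ(169) = φ(13^2) = 13·(13−1) = 156 = 2^2 · 3 · 13.
An element g generates (Z/169Z)^× iff g^(156/q) ≢ 1 (mod 169) for each prime q ∈ {2, 3, 13}.
119^78 ≡ 168 (mod 169)  [q = 2: ≢ 1 ✓]
119^52 ≡ 146 (mod 169)  [q = 3: ≢ 1 ✓]
119^12 ≡ 66 (mod 169)  [q = 13: ≢ 1 ✓]
Every test exponent gives a nontrivial residue, hence 119 generates the full group.

Yes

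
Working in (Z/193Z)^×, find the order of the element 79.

192

Since 79 ∈ (Z/193Z)^×, its order divides φ(193) = 193 − 1 = 192 = 2^6 · 3.
Divisors of 192: 1, 2, 3, 4, 6, 8, 12, 16, 24, 32, 48, 64, 96, 192.
Check 79^d mod 193 for each divisor in increasing order:
79^1 ≡ 79
79^2 ≡ 65
79^3 ≡ 117
79^4 ≡ 172
79^6 ≡ 179
79^8 ≡ 55
79^12 ≡ 3
79^16 ≡ 130
79^24 ≡ 9
79^32 ≡ 109
79^48 ≡ 81
79^64 ≡ 108
79^96 ≡ 192
79^192 ≡ 1
Therefore the multiplicative order of 79 modulo 193 is 192.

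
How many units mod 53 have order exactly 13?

12

φ(53) = 53 − 1 = 52 = 2^2 · 13.
In a cyclic group of order 52, there are φ(d) elements of order d for each divisor d of 52, and zero for non-divisors.
13 | 52, and φ(13) = 13 − 1 = 12.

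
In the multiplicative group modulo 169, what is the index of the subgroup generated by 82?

Since 82 ∈ (Z/169Z)^×, its order divides φ(169) = φ(13^2) = 13·(13−1) = 156 = 2^2 · 3 · 13.
Divisors of 156: 1, 2, 3, 4, 6, 12, 13, 26, 39, 52, 78, 156.
Evaluate successive powers at the divisors of 156:
82^1 ≡ 82 (mod 169)
82^2 ≡ 133 (mod 169)
82^3 ≡ 90 (mod 169)
82^4 ≡ 113 (mod 169)
82^6 ≡ 157 (mod 169)
82^12 ≡ 144 (mod 169)
82^13 ≡ 147 (mod 169)
82^26 ≡ 146 (mod 169)
82^39 ≡ 168 (mod 169)
82^52 ≡ 22 (mod 169)
82^78 ≡ 1 (mod 169) ✓
So ord_169(82) = 78, hence |⟨82⟩| = 78.
The index is φ(169) / ord(82) = 156 / 78 = 2.

2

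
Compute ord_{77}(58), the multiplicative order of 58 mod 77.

15

The order of 58 must divide φ(77) = φ(7·11) = (7−1)·(11−1) = 6·10 = 60 = 2^2 · 3 · 5.
Divisors of 60: 1, 2, 3, 4, 5, 6, 10, 12, 15, 20, 30, 60.
Compute 58^d (mod 77) for the divisors d until we hit 1:
58^1 ≡ 58 (mod 77)
58^2 ≡ 53 (mod 77)
58^3 ≡ 71 (mod 77)
58^4 ≡ 37 (mod 77)
58^5 ≡ 67 (mod 77)
58^6 ≡ 36 (mod 77)
58^10 ≡ 23 (mod 77)
58^12 ≡ 64 (mod 77)
58^15 ≡ 1 (mod 77) ✓
The smallest such exponent is 15, so the order of 58 is 15.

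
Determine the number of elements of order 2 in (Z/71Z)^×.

φ(71) = 71 − 1 = 70 = 2 · 5 · 7.
(Z/71Z)^× is cyclic (|G| = 70); a cyclic group of order m has exactly φ(d) elements of each order d | m, and none otherwise.
2 | 70, and φ(2) = 2 − 1 = 1.

1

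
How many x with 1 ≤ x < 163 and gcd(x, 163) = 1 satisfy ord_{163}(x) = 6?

φ(163) = 163 − 1 = 162 = 2 · 3^4.
Since (Z/163Z)^× is cyclic of order 162, the number of elements of order d is φ(d) when d | 162 and 0 otherwise.
6 = 2 · 3 divides 162, and φ(6) = 2.

2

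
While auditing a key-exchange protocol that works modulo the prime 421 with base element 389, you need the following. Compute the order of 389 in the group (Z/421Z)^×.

84

Since 389 ∈ (Z/421Z)^×, its order divides φ(421) = 421 − 1 = 420 = 2^2 · 3 · 5 · 7.
Divisors of 420: 1, 2, 3, 4, 5, 6, 7, 10, 12, 14, 15, 20, 21, 28, 30, 35, 42, 60, 70, 84, 105, 140, 210, 420.
Compute 389^d (mod 421) for the divisors d until we hit 1:
389^1 ≡ 389 (mod 421)
389^2 ≡ 182 (mod 421)
389^3 ≡ 70 (mod 421)
389^4 ≡ 286 (mod 421)
389^5 ≡ 110 (mod 421)
389^6 ≡ 269 (mod 421)
389^7 ≡ 233 (mod 421)
389^10 ≡ 312 (mod 421)
389^12 ≡ 370 (mod 421)
389^14 ≡ 401 (mod 421)
389^15 ≡ 219 (mod 421)
389^20 ≡ 93 (mod 421)
389^21 ≡ 392 (mod 421)
389^28 ≡ 400 (mod 421)
389^30 ≡ 388 (mod 421)
389^35 ≡ 159 (mod 421)
389^42 ≡ 420 (mod 421)
389^60 ≡ 247 (mod 421)
389^70 ≡ 21 (mod 421)
389^84 ≡ 1 (mod 421) ✓
So ord_421(389) = 84.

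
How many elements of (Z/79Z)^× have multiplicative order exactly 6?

2

φ(79) = 79 − 1 = 78 = 2 · 3 · 13.
Since (Z/79Z)^× is cyclic of order 78, the number of elements of order d is φ(d) when d | 78 and 0 otherwise.
6 = 2 · 3 divides 78, and φ(6) = 2.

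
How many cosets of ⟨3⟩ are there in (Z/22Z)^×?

2

By Lagrange's theorem, ord_22(3) divides φ(22) = φ(2)·φ(11) = 1·10 = 10 = 2 · 5.
Divisors of 10: 1, 2, 5, 10.
Compute 3^d (mod 22) for the divisors d until we hit 1:
3^1 ≡ 3 (mod 22)
3^2 ≡ 9 (mod 22)
3^5 ≡ 1 (mod 22) ✓
Thus |⟨3⟩| = ord(3) = 5.
The index is φ(22) / ord(3) = 10 / 5 = 2.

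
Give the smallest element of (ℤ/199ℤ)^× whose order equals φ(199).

φ(199) = 199 − 1 = 198 = 2 · 3^2 · 11.
g is a primitive root iff g^(198/q) ≢ 1 (mod 199) for each prime q ∈ {2, 3, 11}.
g = 2: 2^99 ≡ 1 — hits 1, so not a primitive root.
g = 3: 3^99 ≡ 198; 3^66 ≡ 106; 3^18 ≡ 125 — none is 1, so 3 is a primitive root.
The smallest primitive root modulo 199 is 3.

3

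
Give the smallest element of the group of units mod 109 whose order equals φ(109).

6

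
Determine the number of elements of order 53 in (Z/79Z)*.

0

φ(79) = 79 − 1 = 78 = 2 · 3 · 13.
In a cyclic group of order 78, there are φ(d) elements of order d for each divisor d of 78, and zero for non-divisors.
Here 78 is not a multiple of 53, so there are no elements of order 53.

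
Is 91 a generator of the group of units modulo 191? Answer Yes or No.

Yes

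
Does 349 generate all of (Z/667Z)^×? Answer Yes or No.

No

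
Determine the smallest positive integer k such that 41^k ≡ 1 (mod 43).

7

ord(41) | φ(43) = 43 − 1 = 42 = 2 · 3 · 7.
Divisors of 42: 1, 2, 3, 6, 7, 14, 21, 42.
Check 41^d mod 43 for each divisor in increasing order:
41^1 ≡ 41 (mod 43)
41^2 ≡ 4 (mod 43)
41^3 ≡ 35 (mod 43)
41^6 ≡ 21 (mod 43)
41^7 ≡ 1 (mod 43) ✓
Hence ord(41) = 7.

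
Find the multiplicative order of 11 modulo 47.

Since 11 ∈ (Z/47Z)^×, its order divides φ(47) = 47 − 1 = 46 = 2 · 23.
Divisors of 46: 1, 2, 23, 46.
Test each divisor d:
11^1 ≡ 11 (mod 47)
11^2 ≡ 27 (mod 47)
11^23 ≡ 46 (mod 47)
11^46 ≡ 1 (mod 47) ✓
Therefore the multiplicative order of 11 modulo 47 is 46.

46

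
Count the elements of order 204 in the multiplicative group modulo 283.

φ(283) = 283 − 1 = 282 = 2 · 3 · 47.
In a cyclic group of order 282, there are φ(d) elements of order d for each divisor d of 282, and zero for non-divisors.
204 does not divide 282, so no element of (Z/283Z)^× has order 204.

0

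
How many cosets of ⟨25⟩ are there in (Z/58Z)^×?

By Lagrange's theorem, ord_58(25) divides φ(58) = φ(2)·φ(29) = 1·28 = 28 = 2^2 · 7.
Divisors of 28: 1, 2, 4, 7, 14, 28.
Evaluate successive powers at the divisors of 28:
25^1 ≡ 25
25^2 ≡ 45
25^4 ≡ 53
25^7 ≡ 1
The order of 25 is 7, so the subgroup it generates has 7 elements.
Index = |(Z/58Z)^×| / |⟨25⟩| = 28 / 7 = 4.

4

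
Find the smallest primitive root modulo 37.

2

φ(37) = 37 − 1 = 36 = 2^2 · 3^2.
g is a primitive root iff g^(36/q) ≢ 1 (mod 37) for each prime q ∈ {2, 3}.
g = 2: 2^18 ≡ 36; 2^12 ≡ 26 — none is 1, so 2 is a primitive root.
The smallest primitive root modulo 37 is 2.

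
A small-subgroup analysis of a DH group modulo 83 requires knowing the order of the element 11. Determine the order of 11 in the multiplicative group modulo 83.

41

Since 11 ∈ (Z/83Z)^×, its order divides φ(83) = 83 − 1 = 82 = 2 · 41.
Divisors of 82: 1, 2, 41, 82.
Check 11^d mod 83 for each divisor in increasing order:
11^1 ≡ 11 (mod 83)
11^2 ≡ 38 (mod 83)
11^41 ≡ 1 (mod 83) ✓
So ord_83(11) = 41.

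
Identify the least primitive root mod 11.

2

φ(11) = 11 − 1 = 10 = 2 · 5.
Test candidates g = 2, 3, … against the prime factors q ∈ {2, 5} of φ(11): g is a generator iff g^(10/q) ≢ 1 for every such q.
g = 2: 2^5 ≡ 10; 2^2 ≡ 4 — none is 1, so 2 is a primitive root.
So 2 is the smallest generator of (Z/11Z)^×.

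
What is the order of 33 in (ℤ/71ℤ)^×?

70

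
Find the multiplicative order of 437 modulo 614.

By Lagrange's theorem, ord_614(437) divides φ(614) = φ(2)·φ(307) = 1·306 = 306 = 2 · 3^2 · 17.
Divisors of 306: 1, 2, 3, 6, 9, 17, 18, 34, 51, 102, 153, 306.
Test each divisor d:
437^1 ≡ 437
437^2 ≡ 15
437^3 ≡ 415
437^6 ≡ 305
437^9 ≡ 91
437^17 ≡ 33
437^18 ≡ 299
437^34 ≡ 475
437^51 ≡ 325
437^102 ≡ 17
437^153 ≡ 613
437^306 ≡ 1
The smallest such exponent is 306, so the order of 437 is 306.

306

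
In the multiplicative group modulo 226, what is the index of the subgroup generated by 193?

The order of 193 must divide φ(226) = φ(2)·φ(113) = 1·112 = 112 = 2^4 · 7.
Divisors of 112: 1, 2, 4, 7, 8, 14, 16, 28, 56, 112.
Compute 193^d (mod 226) for the divisors d until we hit 1:
193^1 ≡ 193
193^2 ≡ 185
193^4 ≡ 99
193^7 ≡ 155
193^8 ≡ 83
193^14 ≡ 69
193^16 ≡ 109
193^28 ≡ 15
193^56 ≡ 225
193^112 ≡ 1
So ord_226(193) = 112, hence |⟨193⟩| = 112.
Index = |(Z/226Z)^×| / |⟨193⟩| = 112 / 112 = 1.

1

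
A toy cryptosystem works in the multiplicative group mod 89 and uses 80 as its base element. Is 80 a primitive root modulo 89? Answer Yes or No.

No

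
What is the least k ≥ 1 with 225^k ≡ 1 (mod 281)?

Since 225 ∈ (Z/281Z)^×, its order divides φ(281) = 281 − 1 = 280 = 2^3 · 5 · 7.
Divisors of 280: 1, 2, 4, 5, 7, 8, 10, 14, 20, 28, 35, 40, 56, 70, 140, 280.
Compute 225^d (mod 281) for the divisors d until we hit 1:
225^1 ≡ 225 (mod 281)
225^2 ≡ 45 (mod 281)
225^4 ≡ 58 (mod 281)
225^5 ≡ 124 (mod 281)
225^7 ≡ 241 (mod 281)
225^8 ≡ 273 (mod 281)
225^10 ≡ 202 (mod 281)
225^14 ≡ 195 (mod 281)
225^20 ≡ 59 (mod 281)
225^28 ≡ 90 (mod 281)
225^35 ≡ 53 (mod 281)
225^40 ≡ 109 (mod 281)
225^56 ≡ 232 (mod 281)
225^70 ≡ 280 (mod 281)
225^140 ≡ 1 (mod 281) ✓
So ord_281(225) = 140.

140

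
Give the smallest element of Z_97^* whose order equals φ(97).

5

φ(97) = 97 − 1 = 96 = 2^5 · 3.
g is a primitive root iff g^(96/q) ≢ 1 (mod 97) for each prime q ∈ {2, 3}.
g = 2: 2^48 ≡ 1 — hits 1, so not a primitive root.
g = 3: 3^48 ≡ 1 — hits 1, so not a primitive root.
g = 4: 4^48 ≡ 1 — hits 1, so not a primitive root.
g = 5: 5^48 ≡ 96; 5^32 ≡ 35 — none is 1, so 5 is a primitive root.
The smallest primitive root modulo 97 is 5.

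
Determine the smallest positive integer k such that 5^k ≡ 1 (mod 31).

3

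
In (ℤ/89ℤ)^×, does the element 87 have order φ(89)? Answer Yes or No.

φ(89) = 89 − 1 = 88 = 2^3 · 11.
An element g generates (Z/89Z)^× iff g^(88/q) ≢ 1 (mod 89) for each prime q ∈ {2, 11}.
87^44 ≡ 1 (mod 89)  [q = 2: ≡ 1 ✗]
87^8 ≡ 78 (mod 89)  [q = 11: ≢ 1 ✓]
The check at q = 2 fails, so 87 generates a proper subgroup.

No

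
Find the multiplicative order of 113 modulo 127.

63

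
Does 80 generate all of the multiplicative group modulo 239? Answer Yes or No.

No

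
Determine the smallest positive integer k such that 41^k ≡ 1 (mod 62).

15

The order of 41 must divide φ(62) = φ(2)·φ(31) = 1·30 = 30 = 2 · 3 · 5.
Divisors of 30: 1, 2, 3, 5, 6, 10, 15, 30.
Test each divisor d:
41^1 ≡ 41
41^2 ≡ 7
41^3 ≡ 39
41^5 ≡ 25
41^6 ≡ 33
41^10 ≡ 5
41^15 ≡ 1
Therefore the multiplicative order of 41 modulo 62 is 15.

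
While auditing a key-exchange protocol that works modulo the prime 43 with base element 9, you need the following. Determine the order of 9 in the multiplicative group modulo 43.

21

The order of 9 must divide φ(43) = 43 − 1 = 42 = 2 · 3 · 7.
Divisors of 42: 1, 2, 3, 6, 7, 14, 21, 42.
Check 9^d mod 43 for each divisor in increasing order:
9^1 ≡ 9 (mod 43)
9^2 ≡ 38 (mod 43)
9^3 ≡ 41 (mod 43)
9^6 ≡ 4 (mod 43)
9^7 ≡ 36 (mod 43)
9^14 ≡ 6 (mod 43)
9^21 ≡ 1 (mod 43) ✓
The smallest such exponent is 21, so the order of 9 is 21.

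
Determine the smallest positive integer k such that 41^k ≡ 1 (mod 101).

20

Since 41 ∈ (Z/101Z)^×, its order divides φ(101) = 101 − 1 = 100 = 2^2 · 5^2.
Divisors of 100: 1, 2, 4, 5, 10, 20, 25, 50, 100.
Check 41^d mod 101 for each divisor in increasing order:
41^1 ≡ 41
41^2 ≡ 65
41^4 ≡ 84
41^5 ≡ 10
41^10 ≡ 100
41^20 ≡ 1
So ord_101(41) = 20.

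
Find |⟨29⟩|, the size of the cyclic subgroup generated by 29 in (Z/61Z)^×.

12

ord(29) | φ(61) = 61 − 1 = 60 = 2^2 · 3 · 5.
Divisors of 60: 1, 2, 3, 4, 5, 6, 10, 12, 15, 20, 30, 60.
Compute 29^d (mod 61) for the divisors d until we hit 1:
29^1 ≡ 29
29^2 ≡ 48
29^3 ≡ 50
29^4 ≡ 47
29^5 ≡ 21
29^6 ≡ 60
29^10 ≡ 14
29^12 ≡ 1
Hence ord(29) = 12.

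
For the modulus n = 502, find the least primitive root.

φ(502) = φ(2)·φ(251) = 1·250 = 250 = 2 · 5^3.
Test candidates g = 2, 3, … against the prime factors q ∈ {2, 5} of φ(502): g is a generator iff g^(250/q) ≢ 1 for every such q.
g = 2: gcd(2, 502) = 2 > 1, not a unit — skip.
g = 3: 3^125 ≡ 1 — hits 1, so not a primitive root.
g = 4: gcd(4, 502) = 2 > 1, not a unit — skip.
g = 5: 5^125 ≡ 1 — hits 1, so not a primitive root.
g = 6: gcd(6, 502) = 2 > 1, not a unit — skip.
g = 7: 7^125 ≡ 1 — hits 1, so not a primitive root.
g = 8: gcd(8, 502) = 2 > 1, not a unit — skip.
g = 9: 9^125 ≡ 1 — hits 1, so not a primitive root.
g = 10: gcd(10, 502) = 2 > 1, not a unit — skip.
g = 11: 11^125 ≡ 501; 11^50 ≡ 219 — none is 1, so 11 is a primitive root.
The smallest primitive root modulo 502 is 11.

11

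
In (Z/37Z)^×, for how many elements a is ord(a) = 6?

2

φ(37) = 37 − 1 = 36 = 2^2 · 3^2.
(Z/37Z)^× is cyclic (|G| = 36); a cyclic group of order m has exactly φ(d) elements of each order d | m, and none otherwise.
6 = 2 · 3 divides 36, and φ(6) = 2.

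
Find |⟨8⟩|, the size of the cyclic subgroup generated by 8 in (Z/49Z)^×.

ord(8) | φ(49) = φ(7^2) = 7·(7−1) = 42 = 2 · 3 · 7.
Divisors of 42: 1, 2, 3, 6, 7, 14, 21, 42.
Test each divisor d:
8^1 ≡ 8 (mod 49)
8^2 ≡ 15 (mod 49)
8^3 ≡ 22 (mod 49)
8^6 ≡ 43 (mod 49)
8^7 ≡ 1 (mod 49) ✓
So ord_49(8) = 7.

7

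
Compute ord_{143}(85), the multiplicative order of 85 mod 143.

60

By Lagrange's theorem, ord_143(85) divides φ(143) = φ(11·13) = (11−1)·(13−1) = 10·12 = 120 = 2^3 · 3 · 5.
Divisors of 120: 1, 2, 3, 4, 5, 6, 8, 10, 12, 15, 20, 24, 30, 40, 60, 120.
Evaluate successive powers at the divisors of 120:
85^1 ≡ 85 (mod 143)
85^2 ≡ 75 (mod 143)
85^3 ≡ 83 (mod 143)
85^4 ≡ 48 (mod 143)
85^5 ≡ 76 (mod 143)
85^6 ≡ 25 (mod 143)
85^8 ≡ 16 (mod 143)
85^10 ≡ 56 (mod 143)
85^12 ≡ 53 (mod 143)
85^15 ≡ 109 (mod 143)
85^20 ≡ 133 (mod 143)
85^24 ≡ 92 (mod 143)
85^30 ≡ 12 (mod 143)
85^40 ≡ 100 (mod 143)
85^60 ≡ 1 (mod 143) ✓
So ord_143(85) = 60.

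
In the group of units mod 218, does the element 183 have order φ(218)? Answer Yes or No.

φ(218) = φ(2)·φ(109) = 1·108 = 108 = 2^2 · 3^3.
An element g generates (Z/218Z)^× iff g^(108/q) ≢ 1 (mod 218) for each prime q ∈ {2, 3}.
183^54 ≡ 1 (mod 218)  [q = 2: ≡ 1 ✗]
183^36 ≡ 45 (mod 218)  [q = 3: ≢ 1 ✓]
The check at q = 2 fails, so 183 generates a proper subgroup.

No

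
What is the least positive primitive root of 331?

3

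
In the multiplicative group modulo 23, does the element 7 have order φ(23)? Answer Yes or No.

φ(23) = 23 − 1 = 22 = 2 · 11.
An element g generates (Z/23Z)^× iff g^(22/q) ≢ 1 (mod 23) for each prime q ∈ {2, 11}.
7^11 ≡ 22 (mod 23)  [q = 2: ≢ 1 ✓]
7^2 ≡ 3 (mod 23)  [q = 11: ≢ 1 ✓]
All checks pass, so 7 has order 22 and is a primitive root modulo 23.

Yes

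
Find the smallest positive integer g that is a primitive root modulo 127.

3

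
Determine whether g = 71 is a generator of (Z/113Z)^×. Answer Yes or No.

No

φ(113) = 113 − 1 = 112 = 2^4 · 7.
Test 71^(112/q) mod 113 for each prime factor q of 112:
71^56 ≡ 112 (mod 113)  [q = 2: ≢ 1 ✓]
71^16 ≡ 1 (mod 113)  [q = 7: ≡ 1 ✗]
The check at q = 7 fails, so 71 generates a proper subgroup.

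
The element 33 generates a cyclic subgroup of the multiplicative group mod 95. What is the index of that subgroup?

2

Since 33 ∈ (Z/95Z)^×, its order divides φ(95) = φ(5·19) = (5−1)·(19−1) = 4·18 = 72 = 2^3 · 3^2.
Divisors of 72: 1, 2, 3, 4, 6, 8, 9, 12, 18, 24, 36, 72.
Test each divisor d:
33^1 ≡ 33 (mod 95)
33^2 ≡ 44 (mod 95)
33^3 ≡ 27 (mod 95)
33^4 ≡ 36 (mod 95)
33^6 ≡ 64 (mod 95)
33^8 ≡ 61 (mod 95)
33^9 ≡ 18 (mod 95)
33^12 ≡ 11 (mod 95)
33^18 ≡ 39 (mod 95)
33^24 ≡ 26 (mod 95)
33^36 ≡ 1 (mod 95) ✓
The order of 33 is 36, so the subgroup it generates has 36 elements.
Index = |(Z/95Z)^×| / |⟨33⟩| = 72 / 36 = 2.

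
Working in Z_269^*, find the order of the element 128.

268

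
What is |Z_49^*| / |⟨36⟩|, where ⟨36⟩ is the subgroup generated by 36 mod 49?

6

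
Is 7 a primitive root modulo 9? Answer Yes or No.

φ(9) = φ(3^2) = 3·(3−1) = 6 = 2 · 3.
It suffices to check that the order of 7 is not a proper divisor of 6: compute 7^(6/q) for q ∈ {2, 3}.
7^3 ≡ 1 (mod 9)  [q = 2: ≡ 1 ✗]
7^2 ≡ 4 (mod 9)  [q = 3: ≢ 1 ✓]
The check at q = 2 fails, so 7 generates a proper subgroup.

No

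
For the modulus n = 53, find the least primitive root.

2

φ(53) = 53 − 1 = 52 = 2^2 · 13.
g is a primitive root iff g^(52/q) ≢ 1 (mod 53) for each prime q ∈ {2, 13}.
g = 2: 2^26 ≡ 52; 2^4 ≡ 16 — none is 1, so 2 is a primitive root.
The smallest primitive root modulo 53 is 2.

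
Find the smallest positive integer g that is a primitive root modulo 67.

2

φ(67) = 67 − 1 = 66 = 2 · 3 · 11.
Test candidates g = 2, 3, … against the prime factors q ∈ {2, 3, 11} of φ(67): g is a generator iff g^(66/q) ≢ 1 for every such q.
g = 2: 2^33 ≡ 66; 2^22 ≡ 37; 2^6 ≡ 64 — none is 1, so 2 is a primitive root.
So 2 is the smallest generator of (Z/67Z)^×.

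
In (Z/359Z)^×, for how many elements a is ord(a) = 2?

φ(359) = 359 − 1 = 358 = 2 · 179.
Since (Z/359Z)^× is cyclic of order 358, the number of elements of order d is φ(d) when d | 358 and 0 otherwise.
2 | 358, and φ(2) = 2 − 1 = 1.

1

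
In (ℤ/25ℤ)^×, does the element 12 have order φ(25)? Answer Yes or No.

Yes

φ(25) = φ(5^2) = 5·(5−1) = 20 = 2^2 · 5.
An element g generates (Z/25Z)^× iff g^(20/q) ≢ 1 (mod 25) for each prime q ∈ {2, 5}.
12^10 ≡ 24 (mod 25)  [q = 2: ≢ 1 ✓]
12^4 ≡ 11 (mod 25)  [q = 5: ≢ 1 ✓]
All checks pass, so 12 has order 20 and is a primitive root modulo 25.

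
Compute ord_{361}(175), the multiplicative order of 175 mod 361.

171

ord(175) | φ(361) = φ(19^2) = 19·(19−1) = 342 = 2 · 3^2 · 19.
Divisors of 342: 1, 2, 3, 6, 9, 18, 19, 38, 57, 114, 171, 342.
Test each divisor d:
175^1 ≡ 175 (mod 361)
175^2 ≡ 301 (mod 361)
175^3 ≡ 330 (mod 361)
175^6 ≡ 239 (mod 361)
175^9 ≡ 172 (mod 361)
175^18 ≡ 343 (mod 361)
175^19 ≡ 99 (mod 361)
175^38 ≡ 54 (mod 361)
175^57 ≡ 292 (mod 361)
175^114 ≡ 68 (mod 361)
175^171 ≡ 1 (mod 361) ✓
Therefore the multiplicative order of 175 modulo 361 is 171.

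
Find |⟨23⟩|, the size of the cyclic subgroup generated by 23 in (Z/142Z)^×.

The order of 23 must divide φ(142) = φ(2)·φ(71) = 1·70 = 70 = 2 · 5 · 7.
Divisors of 70: 1, 2, 5, 7, 10, 14, 35, 70.
Test each divisor d:
23^1 ≡ 23 (mod 142)
23^2 ≡ 103 (mod 142)
23^5 ≡ 51 (mod 142)
23^7 ≡ 141 (mod 142)
23^10 ≡ 45 (mod 142)
23^14 ≡ 1 (mod 142) ✓
So ord_142(23) = 14.

14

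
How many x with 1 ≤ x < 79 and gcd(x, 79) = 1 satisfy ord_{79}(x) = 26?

φ(79) = 79 − 1 = 78 = 2 · 3 · 13.
(Z/79Z)^× is cyclic (|G| = 78); a cyclic group of order m has exactly φ(d) elements of each order d | m, and none otherwise.
26 = 2 · 13 divides 78, and φ(26) = 12.

12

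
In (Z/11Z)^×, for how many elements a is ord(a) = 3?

0

φ(11) = 11 − 1 = 10 = 2 · 5.
Since (Z/11Z)^× is cyclic of order 10, the number of elements of order d is φ(d) when d | 10 and 0 otherwise.
Here 10 is not a multiple of 3, so there are no elements of order 3.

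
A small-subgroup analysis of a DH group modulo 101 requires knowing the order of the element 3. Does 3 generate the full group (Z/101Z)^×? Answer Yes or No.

Yes

φ(101) = 101 − 1 = 100 = 2^2 · 5^2.
It suffices to check that the order of 3 is not a proper divisor of 100: compute 3^(100/q) for q ∈ {2, 5}.
3^50 ≡ 100 (mod 101)  [q = 2: ≢ 1 ✓]
3^20 ≡ 84 (mod 101)  [q = 5: ≢ 1 ✓]
All checks pass, so 3 has order 100 and is a primitive root modulo 101.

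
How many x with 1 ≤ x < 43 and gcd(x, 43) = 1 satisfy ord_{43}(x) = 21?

φ(43) = 43 − 1 = 42 = 2 · 3 · 7.
Since (Z/43Z)^× is cyclic of order 42, the number of elements of order d is φ(d) when d | 42 and 0 otherwise.
21 = 3 · 7 divides 42, and φ(21) = 12.

12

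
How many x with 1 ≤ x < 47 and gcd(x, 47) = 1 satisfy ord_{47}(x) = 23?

22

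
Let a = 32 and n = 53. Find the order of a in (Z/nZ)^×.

The order of 32 must divide φ(53) = 53 − 1 = 52 = 2^2 · 13.
Divisors of 52: 1, 2, 4, 13, 26, 52.
Evaluate successive powers at the divisors of 52:
32^1 ≡ 32 (mod 53)
32^2 ≡ 17 (mod 53)
32^4 ≡ 24 (mod 53)
32^13 ≡ 30 (mod 53)
32^26 ≡ 52 (mod 53)
32^52 ≡ 1 (mod 53) ✓
So ord_53(32) = 52.

52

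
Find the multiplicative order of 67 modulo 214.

106

ord(67) | φ(214) = φ(2)·φ(107) = 1·106 = 106 = 2 · 53.
Divisors of 106: 1, 2, 53, 106.
Evaluate successive powers at the divisors of 106:
67^1 ≡ 67 (mod 214)
67^2 ≡ 209 (mod 214)
67^53 ≡ 213 (mod 214)
67^106 ≡ 1 (mod 214) ✓
Therefore the multiplicative order of 67 modulo 214 is 106.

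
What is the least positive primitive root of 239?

φ(239) = 239 − 1 = 238 = 2 · 7 · 17.
Test candidates g = 2, 3, … against the prime factors q ∈ {2, 7, 17} of φ(239): g is a generator iff g^(238/q) ≢ 1 for every such q.
g = 2: 2^119 ≡ 1 — hits 1, so not a primitive root.
g = 3: 3^119 ≡ 1 — hits 1, so not a primitive root.
g = 4: 4^119 ≡ 1 — hits 1, so not a primitive root.
g = 5: 5^119 ≡ 1 — hits 1, so not a primitive root.
g = 6: 6^119 ≡ 1 — hits 1, so not a primitive root.
g = 7: 7^119 ≡ 238; 7^34 ≡ 24; 7^14 ≡ 211 — none is 1, so 7 is a primitive root.
The smallest primitive root modulo 239 is 7.

7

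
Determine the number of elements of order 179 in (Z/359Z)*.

φ(359) = 359 − 1 = 358 = 2 · 179.
In a cyclic group of order 358, there are φ(d) elements of order d for each divisor d of 358, and zero for non-divisors.
179 | 358, and φ(179) = 179 − 1 = 178.

178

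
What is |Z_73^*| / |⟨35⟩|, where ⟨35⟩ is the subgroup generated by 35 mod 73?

ord(35) | φ(73) = 73 − 1 = 72 = 2^3 · 3^2.
Divisors of 72: 1, 2, 3, 4, 6, 8, 9, 12, 18, 24, 36, 72.
Compute 35^d (mod 73) for the divisors d until we hit 1:
35^1 ≡ 35 (mod 73)
35^2 ≡ 57 (mod 73)
35^3 ≡ 24 (mod 73)
35^4 ≡ 37 (mod 73)
35^6 ≡ 65 (mod 73)
35^8 ≡ 55 (mod 73)
35^9 ≡ 27 (mod 73)
35^12 ≡ 64 (mod 73)
35^18 ≡ 72 (mod 73)
35^24 ≡ 8 (mod 73)
35^36 ≡ 1 (mod 73) ✓
Thus |⟨35⟩| = ord(35) = 36.
[(Z/73Z)^× : ⟨35⟩] = 72/36 = 2.

2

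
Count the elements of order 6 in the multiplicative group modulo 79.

φ(79) = 79 − 1 = 78 = 2 · 3 · 13.
Since (Z/79Z)^× is cyclic of order 78, the number of elements of order d is φ(d) when d | 78 and 0 otherwise.
6 = 2 · 3 divides 78, and φ(6) = 2.

2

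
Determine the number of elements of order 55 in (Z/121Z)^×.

40

φ(121) = φ(11^2) = 11·(11−1) = 110 = 2 · 5 · 11.
In a cyclic group of order 110, there are φ(d) elements of order d for each divisor d of 110, and zero for non-divisors.
55 = 5 · 11 divides 110, and φ(55) = 40.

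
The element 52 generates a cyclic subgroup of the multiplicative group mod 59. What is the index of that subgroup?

ord(52) | φ(59) = 59 − 1 = 58 = 2 · 29.
Divisors of 58: 1, 2, 29, 58.
Evaluate successive powers at the divisors of 58:
52^1 ≡ 52 (mod 59)
52^2 ≡ 49 (mod 59)
52^29 ≡ 58 (mod 59)
52^58 ≡ 1 (mod 59) ✓
Thus |⟨52⟩| = ord(52) = 58.
The index is φ(59) / ord(52) = 58 / 58 = 1.

1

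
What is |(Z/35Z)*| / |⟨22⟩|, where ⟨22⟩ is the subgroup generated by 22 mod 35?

6

The order of 22 must divide φ(35) = φ(5·7) = (5−1)·(7−1) = 4·6 = 24 = 2^3 · 3.
Divisors of 24: 1, 2, 3, 4, 6, 8, 12, 24.
Check 22^d mod 35 for each divisor in increasing order:
22^1 ≡ 22 (mod 35)
22^2 ≡ 29 (mod 35)
22^3 ≡ 8 (mod 35)
22^4 ≡ 1 (mod 35) ✓
So ord_35(22) = 4, hence |⟨22⟩| = 4.
[(Z/35Z)^× : ⟨22⟩] = 24/4 = 6.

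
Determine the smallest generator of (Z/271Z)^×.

6

φ(271) = 271 − 1 = 270 = 2 · 3^3 · 5.
g is a primitive root iff g^(270/q) ≢ 1 (mod 271) for each prime q ∈ {2, 3, 5}.
g = 2: 2^135 ≡ 1 — hits 1, so not a primitive root.
g = 3: 3^135 ≡ 270; 3^90 ≡ 1 — hits 1, so not a primitive root.
g = 4: 4^135 ≡ 1 — hits 1, so not a primitive root.
g = 5: 5^135 ≡ 1 — hits 1, so not a primitive root.
g = 6: 6^135 ≡ 270; 6^90 ≡ 242; 6^54 ≡ 10 — none is 1, so 6 is a primitive root.
The smallest primitive root modulo 271 is 6.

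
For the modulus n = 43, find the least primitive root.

3

φ(43) = 43 − 1 = 42 = 2 · 3 · 7.
Test candidates g = 2, 3, … against the prime factors q ∈ {2, 3, 7} of φ(43): g is a generator iff g^(42/q) ≢ 1 for every such q.
g = 2: 2^21 ≡ 42; 2^14 ≡ 1 — hits 1, so not a primitive root.
g = 3: 3^21 ≡ 42; 3^14 ≡ 36; 3^6 ≡ 41 — none is 1, so 3 is a primitive root.
The smallest primitive root modulo 43 is 3.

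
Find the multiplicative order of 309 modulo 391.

The order of 309 must divide φ(391) = φ(17·23) = (17−1)·(23−1) = 16·22 = 352 = 2^5 · 11.
Divisors of 352: 1, 2, 4, 8, 11, 16, 22, 32, 44, 88, 176, 352.
Check 309^d mod 391 for each divisor in increasing order:
309^1 ≡ 309 (mod 391)
309^2 ≡ 77 (mod 391)
309^4 ≡ 64 (mod 391)
309^8 ≡ 186 (mod 391)
309^11 ≡ 160 (mod 391)
309^16 ≡ 188 (mod 391)
309^22 ≡ 185 (mod 391)
309^32 ≡ 154 (mod 391)
309^44 ≡ 208 (mod 391)
309^88 ≡ 254 (mod 391)
309^176 ≡ 1 (mod 391) ✓
The smallest such exponent is 176, so the order of 309 is 176.

176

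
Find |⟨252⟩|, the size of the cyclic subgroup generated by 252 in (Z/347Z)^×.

346

The order of 252 must divide φ(347) = 347 − 1 = 346 = 2 · 173.
Divisors of 346: 1, 2, 173, 346.
Compute 252^d (mod 347) for the divisors d until we hit 1:
252^1 ≡ 252
252^2 ≡ 3
252^173 ≡ 346
252^346 ≡ 1
So ord_347(252) = 346.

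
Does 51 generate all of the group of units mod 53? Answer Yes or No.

Yes

φ(53) = 53 − 1 = 52 = 2^2 · 13.
51 is a primitive root mod 53 iff 51^(φ(53)/q) ≢ 1 for every prime q | φ(53), i.e. q ∈ {2, 13}.
51^26 ≡ 52 (mod 53)  [q = 2: ≢ 1 ✓]
51^4 ≡ 16 (mod 53)  [q = 13: ≢ 1 ✓]
Every test exponent gives a nontrivial residue, hence 51 generates the full group.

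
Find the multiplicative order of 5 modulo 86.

The order of 5 must divide φ(86) = φ(2)·φ(43) = 1·42 = 42 = 2 · 3 · 7.
Divisors of 42: 1, 2, 3, 6, 7, 14, 21, 42.
Evaluate successive powers at the divisors of 42:
5^1 ≡ 5
5^2 ≡ 25
5^3 ≡ 39
5^6 ≡ 59
5^7 ≡ 37
5^14 ≡ 79
5^21 ≡ 85
5^42 ≡ 1
Therefore the multiplicative order of 5 modulo 86 is 42.

42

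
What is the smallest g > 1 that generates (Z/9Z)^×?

2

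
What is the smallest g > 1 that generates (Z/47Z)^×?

5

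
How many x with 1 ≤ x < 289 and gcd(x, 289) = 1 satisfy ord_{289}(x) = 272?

128

φ(289) = φ(17^2) = 17·(17−1) = 272 = 2^4 · 17.
In a cyclic group of order 272, there are φ(d) elements of order d for each divisor d of 272, and zero for non-divisors.
272 = 2^4 · 17 divides 272, and φ(272) = 128.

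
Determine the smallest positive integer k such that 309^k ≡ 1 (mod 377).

By Lagrange's theorem, ord_377(309) divides φ(377) = φ(13·29) = (13−1)·(29−1) = 12·28 = 336 = 2^4 · 3 · 7.
Divisors of 336: 1, 2, 3, 4, 6, 7, 8, 12, 14, 16, 21, 24, 28, 42, 48, 56, 84, 112, 168, 336.
Check 309^d mod 377 for each divisor in increasing order:
309^1 ≡ 309 (mod 377)
309^2 ≡ 100 (mod 377)
309^3 ≡ 363 (mod 377)
309^4 ≡ 198 (mod 377)
309^6 ≡ 196 (mod 377)
309^7 ≡ 244 (mod 377)
309^8 ≡ 373 (mod 377)
309^12 ≡ 339 (mod 377)
309^14 ≡ 347 (mod 377)
309^16 ≡ 16 (mod 377)
309^21 ≡ 220 (mod 377)
309^24 ≡ 313 (mod 377)
309^28 ≡ 146 (mod 377)
309^42 ≡ 144 (mod 377)
309^48 ≡ 326 (mod 377)
309^56 ≡ 204 (mod 377)
309^84 ≡ 1 (mod 377) ✓
Hence ord(309) = 84.

84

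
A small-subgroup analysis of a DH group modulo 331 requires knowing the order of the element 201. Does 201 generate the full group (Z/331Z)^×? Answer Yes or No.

φ(331) = 331 − 1 = 330 = 2 · 3 · 5 · 11.
201 is a primitive root mod 331 iff 201^(φ(331)/q) ≢ 1 for every prime q | φ(331), i.e. q ∈ {2, 3, 5, 11}.
201^165 ≡ 330 (mod 331)  [q = 2: ≢ 1 ✓]
201^110 ≡ 299 (mod 331)  [q = 3: ≢ 1 ✓]
201^66 ≡ 124 (mod 331)  [q = 5: ≢ 1 ✓]
201^30 ≡ 167 (mod 331)  [q = 11: ≢ 1 ✓]
Every test exponent gives a nontrivial residue, hence 201 generates the full group.

Yes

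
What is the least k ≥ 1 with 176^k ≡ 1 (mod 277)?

276

By Lagrange's theorem, ord_277(176) divides φ(277) = 277 − 1 = 276 = 2^2 · 3 · 23.
Divisors of 276: 1, 2, 3, 4, 6, 12, 23, 46, 69, 92, 138, 276.
Compute 176^d (mod 277) for the divisors d until we hit 1:
176^1 ≡ 176
176^2 ≡ 229
176^3 ≡ 139
176^4 ≡ 88
176^6 ≡ 208
176^12 ≡ 52
176^23 ≡ 242
176^46 ≡ 117
176^69 ≡ 60
176^92 ≡ 116
176^138 ≡ 276
176^276 ≡ 1
Hence ord(176) = 276.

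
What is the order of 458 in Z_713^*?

330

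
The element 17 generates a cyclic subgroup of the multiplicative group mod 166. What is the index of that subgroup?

ord(17) | φ(166) = φ(2)·φ(83) = 1·82 = 82 = 2 · 41.
Divisors of 82: 1, 2, 41, 82.
Test each divisor d:
17^1 ≡ 17
17^2 ≡ 123
17^41 ≡ 1
So ord_166(17) = 41, hence |⟨17⟩| = 41.
[(Z/166Z)^× : ⟨17⟩] = 82/41 = 2.

2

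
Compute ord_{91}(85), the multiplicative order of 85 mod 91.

12

By Lagrange's theorem, ord_91(85) divides φ(91) = φ(7·13) = (7−1)·(13−1) = 6·12 = 72 = 2^3 · 3^2.
Divisors of 72: 1, 2, 3, 4, 6, 8, 9, 12, 18, 24, 36, 72.
Evaluate successive powers at the divisors of 72:
85^1 ≡ 85 (mod 91)
85^2 ≡ 36 (mod 91)
85^3 ≡ 57 (mod 91)
85^4 ≡ 22 (mod 91)
85^6 ≡ 64 (mod 91)
85^8 ≡ 29 (mod 91)
85^9 ≡ 8 (mod 91)
85^12 ≡ 1 (mod 91) ✓
The smallest such exponent is 12, so the order of 85 is 12.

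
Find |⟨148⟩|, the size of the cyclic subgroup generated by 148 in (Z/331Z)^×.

330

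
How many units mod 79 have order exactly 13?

12

φ(79) = 79 − 1 = 78 = 2 · 3 · 13.
(Z/79Z)^× is cyclic (|G| = 78); a cyclic group of order m has exactly φ(d) elements of each order d | m, and none otherwise.
13 | 78, and φ(13) = 13 − 1 = 12.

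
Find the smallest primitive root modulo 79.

φ(79) = 79 − 1 = 78 = 2 · 3 · 13.
Test candidates g = 2, 3, … against the prime factors q ∈ {2, 3, 13} of φ(79): g is a generator iff g^(78/q) ≢ 1 for every such q.
g = 2: 2^39 ≡ 1 — hits 1, so not a primitive root.
g = 3: 3^39 ≡ 78; 3^26 ≡ 23; 3^6 ≡ 18 — none is 1, so 3 is a primitive root.
The smallest primitive root modulo 79 is 3.

3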